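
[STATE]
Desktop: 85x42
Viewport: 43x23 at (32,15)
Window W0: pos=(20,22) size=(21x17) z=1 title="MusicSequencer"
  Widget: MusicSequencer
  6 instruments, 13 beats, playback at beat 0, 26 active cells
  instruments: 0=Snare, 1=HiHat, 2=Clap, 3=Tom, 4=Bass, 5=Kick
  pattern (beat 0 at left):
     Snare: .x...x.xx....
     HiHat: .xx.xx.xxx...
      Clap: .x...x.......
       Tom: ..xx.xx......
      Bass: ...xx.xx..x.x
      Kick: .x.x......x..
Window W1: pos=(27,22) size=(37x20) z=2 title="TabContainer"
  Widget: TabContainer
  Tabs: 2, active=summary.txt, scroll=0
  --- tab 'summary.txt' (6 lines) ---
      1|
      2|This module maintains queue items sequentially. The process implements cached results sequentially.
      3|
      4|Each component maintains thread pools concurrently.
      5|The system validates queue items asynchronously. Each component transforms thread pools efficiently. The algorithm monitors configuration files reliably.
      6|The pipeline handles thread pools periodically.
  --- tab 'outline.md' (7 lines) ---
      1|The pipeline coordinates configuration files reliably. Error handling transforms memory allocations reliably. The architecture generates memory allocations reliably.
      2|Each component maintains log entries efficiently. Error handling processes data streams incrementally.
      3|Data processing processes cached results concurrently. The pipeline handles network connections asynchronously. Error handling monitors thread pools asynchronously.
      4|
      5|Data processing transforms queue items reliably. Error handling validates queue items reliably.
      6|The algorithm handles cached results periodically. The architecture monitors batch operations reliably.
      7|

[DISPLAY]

                                           
                                           
                                           
                                           
                                           
                                           
                                           
━━━━━━━━━━━━━━━━━━━━━━━━━━━━━━━┓           
Container                      ┃           
───────────────────────────────┨           
mary.txt]│ outline.md          ┃           
───────────────────────────────┃           
                               ┃           
 module maintains queue items s┃           
                               ┃           
 component maintains thread poo┃           
system validates queue items as┃           
pipeline handles thread pools p┃           
                               ┃           
                               ┃           
                               ┃           
                               ┃           
                               ┃           


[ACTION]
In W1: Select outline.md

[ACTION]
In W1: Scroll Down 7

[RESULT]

                                           
                                           
                                           
                                           
                                           
                                           
                                           
━━━━━━━━━━━━━━━━━━━━━━━━━━━━━━━┓           
Container                      ┃           
───────────────────────────────┨           
mary.txt │[outline.md]         ┃           
───────────────────────────────┃           
                               ┃           
                               ┃           
                               ┃           
                               ┃           
                               ┃           
                               ┃           
                               ┃           
                               ┃           
                               ┃           
                               ┃           
                               ┃           


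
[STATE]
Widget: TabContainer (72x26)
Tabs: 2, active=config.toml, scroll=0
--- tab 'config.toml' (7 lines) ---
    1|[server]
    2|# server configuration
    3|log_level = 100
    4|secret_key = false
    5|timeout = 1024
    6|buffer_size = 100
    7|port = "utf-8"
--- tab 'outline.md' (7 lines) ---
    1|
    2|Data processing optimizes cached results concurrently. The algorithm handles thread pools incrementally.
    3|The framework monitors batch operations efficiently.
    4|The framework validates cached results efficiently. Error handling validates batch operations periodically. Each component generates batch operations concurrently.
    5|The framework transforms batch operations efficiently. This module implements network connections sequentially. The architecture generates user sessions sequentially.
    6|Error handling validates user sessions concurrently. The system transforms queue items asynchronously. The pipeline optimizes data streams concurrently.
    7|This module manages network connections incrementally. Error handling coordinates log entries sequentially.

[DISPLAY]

[config.toml]│ outline.md                                               
────────────────────────────────────────────────────────────────────────
[server]                                                                
# server configuration                                                  
log_level = 100                                                         
secret_key = false                                                      
timeout = 1024                                                          
buffer_size = 100                                                       
port = "utf-8"                                                          
                                                                        
                                                                        
                                                                        
                                                                        
                                                                        
                                                                        
                                                                        
                                                                        
                                                                        
                                                                        
                                                                        
                                                                        
                                                                        
                                                                        
                                                                        
                                                                        
                                                                        


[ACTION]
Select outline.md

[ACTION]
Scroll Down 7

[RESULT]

 config.toml │[outline.md]                                              
────────────────────────────────────────────────────────────────────────
This module manages network connections incrementally. Error handling co
                                                                        
                                                                        
                                                                        
                                                                        
                                                                        
                                                                        
                                                                        
                                                                        
                                                                        
                                                                        
                                                                        
                                                                        
                                                                        
                                                                        
                                                                        
                                                                        
                                                                        
                                                                        
                                                                        
                                                                        
                                                                        
                                                                        
                                                                        


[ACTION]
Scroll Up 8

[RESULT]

 config.toml │[outline.md]                                              
────────────────────────────────────────────────────────────────────────
                                                                        
Data processing optimizes cached results concurrently. The algorithm han
The framework monitors batch operations efficiently.                    
The framework validates cached results efficiently. Error handling valid
The framework transforms batch operations efficiently. This module imple
Error handling validates user sessions concurrently. The system transfor
This module manages network connections incrementally. Error handling co
                                                                        
                                                                        
                                                                        
                                                                        
                                                                        
                                                                        
                                                                        
                                                                        
                                                                        
                                                                        
                                                                        
                                                                        
                                                                        
                                                                        
                                                                        
                                                                        
                                                                        


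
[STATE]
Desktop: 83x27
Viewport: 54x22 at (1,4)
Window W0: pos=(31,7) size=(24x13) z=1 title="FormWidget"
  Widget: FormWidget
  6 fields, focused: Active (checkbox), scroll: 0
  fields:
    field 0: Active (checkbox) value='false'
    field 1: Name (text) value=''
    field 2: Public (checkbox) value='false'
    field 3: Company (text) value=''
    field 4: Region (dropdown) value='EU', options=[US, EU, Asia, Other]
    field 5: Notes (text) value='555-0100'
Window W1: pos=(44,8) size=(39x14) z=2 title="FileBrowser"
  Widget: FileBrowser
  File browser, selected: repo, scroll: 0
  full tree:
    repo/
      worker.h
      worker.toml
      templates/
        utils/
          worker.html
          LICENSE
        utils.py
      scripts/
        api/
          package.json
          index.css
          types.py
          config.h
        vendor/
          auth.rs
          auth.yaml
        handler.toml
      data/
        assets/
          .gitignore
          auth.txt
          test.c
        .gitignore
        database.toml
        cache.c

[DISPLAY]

                                                      
                                                      
                                                      
                              ┏━━━━━━━━━━━━━━━━━━━━━━┓
                              ┃ FormWidget ┏━━━━━━━━━━
                              ┠────────────┃ FileBrows
                              ┃> Active:   ┠──────────
                              ┃  Name:     ┃> [-] repo
                              ┃  Public:   ┃    worker
                              ┃  Company:  ┃    worker
                              ┃  Region:   ┃    [+] te
                              ┃  Notes:    ┃    [+] sc
                              ┃            ┃    [+] da
                              ┃            ┃          
                              ┃            ┃          
                              ┗━━━━━━━━━━━━┃          
                                           ┃          
                                           ┗━━━━━━━━━━
                                                      
                                                      
                                                      
                                                      


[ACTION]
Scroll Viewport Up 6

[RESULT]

                                                      
                                                      
                                                      
                                                      
                                                      
                                                      
                                                      
                              ┏━━━━━━━━━━━━━━━━━━━━━━┓
                              ┃ FormWidget ┏━━━━━━━━━━
                              ┠────────────┃ FileBrows
                              ┃> Active:   ┠──────────
                              ┃  Name:     ┃> [-] repo
                              ┃  Public:   ┃    worker
                              ┃  Company:  ┃    worker
                              ┃  Region:   ┃    [+] te
                              ┃  Notes:    ┃    [+] sc
                              ┃            ┃    [+] da
                              ┃            ┃          
                              ┃            ┃          
                              ┗━━━━━━━━━━━━┃          
                                           ┃          
                                           ┗━━━━━━━━━━


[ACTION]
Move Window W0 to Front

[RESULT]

                                                      
                                                      
                                                      
                                                      
                                                      
                                                      
                                                      
                              ┏━━━━━━━━━━━━━━━━━━━━━━┓
                              ┃ FormWidget           ┃
                              ┠──────────────────────┨
                              ┃> Active:     [ ]     ┃
                              ┃  Name:       [      ]┃
                              ┃  Public:     [ ]     ┃
                              ┃  Company:    [      ]┃
                              ┃  Region:     [EU   ▼]┃
                              ┃  Notes:      [555-01]┃
                              ┃                      ┃
                              ┃                      ┃
                              ┃                      ┃
                              ┗━━━━━━━━━━━━━━━━━━━━━━┛
                                           ┃          
                                           ┗━━━━━━━━━━


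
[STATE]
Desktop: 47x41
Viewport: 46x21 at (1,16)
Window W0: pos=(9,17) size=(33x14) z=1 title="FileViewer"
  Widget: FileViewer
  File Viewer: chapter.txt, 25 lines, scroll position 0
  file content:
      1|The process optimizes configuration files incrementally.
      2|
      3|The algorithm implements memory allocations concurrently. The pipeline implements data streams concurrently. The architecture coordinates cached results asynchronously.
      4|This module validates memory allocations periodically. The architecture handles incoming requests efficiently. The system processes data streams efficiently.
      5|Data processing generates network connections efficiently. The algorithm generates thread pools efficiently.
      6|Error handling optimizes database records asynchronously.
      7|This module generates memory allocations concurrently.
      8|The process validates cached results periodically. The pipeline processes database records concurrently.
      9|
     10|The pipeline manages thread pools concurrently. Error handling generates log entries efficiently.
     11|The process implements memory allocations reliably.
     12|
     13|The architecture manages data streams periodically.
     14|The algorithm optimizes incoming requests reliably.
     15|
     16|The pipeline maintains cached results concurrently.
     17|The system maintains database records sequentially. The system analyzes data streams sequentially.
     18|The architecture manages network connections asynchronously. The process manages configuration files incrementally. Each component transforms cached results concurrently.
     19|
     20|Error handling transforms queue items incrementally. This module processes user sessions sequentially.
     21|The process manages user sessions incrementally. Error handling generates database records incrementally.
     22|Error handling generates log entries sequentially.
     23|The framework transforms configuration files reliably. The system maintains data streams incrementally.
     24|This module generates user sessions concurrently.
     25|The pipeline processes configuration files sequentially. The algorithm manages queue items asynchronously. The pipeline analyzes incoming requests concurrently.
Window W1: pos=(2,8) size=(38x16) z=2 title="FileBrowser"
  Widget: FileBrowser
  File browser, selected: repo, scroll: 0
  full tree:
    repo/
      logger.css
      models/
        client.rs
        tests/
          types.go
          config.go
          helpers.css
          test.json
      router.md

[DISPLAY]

 ┃                                    ┃       
 ┃                                    ┃━┓     
 ┃                                    ┃ ┃     
 ┃                                    ┃─┨     
 ┃                                    ┃▲┃     
 ┃                                    ┃█┃     
 ┃                                    ┃░┃     
 ┗━━━━━━━━━━━━━━━━━━━━━━━━━━━━━━━━━━━━┛░┃     
        ┃Data processing generates netw░┃     
        ┃Error handling optimizes datab░┃     
        ┃This module generates memory a░┃     
        ┃The process validates cached r░┃     
        ┃                              ░┃     
        ┃The pipeline manages thread po▼┃     
        ┗━━━━━━━━━━━━━━━━━━━━━━━━━━━━━━━┛     
                                              
                                              
                                              
                                              
                                              
                                              


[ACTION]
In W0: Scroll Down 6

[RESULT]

 ┃                                    ┃       
 ┃                                    ┃━┓     
 ┃                                    ┃ ┃     
 ┃                                    ┃─┨     
 ┃                                    ┃▲┃     
 ┃                                    ┃░┃     
 ┃                                    ┃░┃     
 ┗━━━━━━━━━━━━━━━━━━━━━━━━━━━━━━━━━━━━┛░┃     
        ┃The process implements memory █┃     
        ┃                              ░┃     
        ┃The architecture manages data ░┃     
        ┃The algorithm optimizes incomi░┃     
        ┃                              ░┃     
        ┃The pipeline maintains cached ▼┃     
        ┗━━━━━━━━━━━━━━━━━━━━━━━━━━━━━━━┛     
                                              
                                              
                                              
                                              
                                              
                                              


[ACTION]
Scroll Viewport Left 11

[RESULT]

  ┃                                    ┃      
  ┃                                    ┃━┓    
  ┃                                    ┃ ┃    
  ┃                                    ┃─┨    
  ┃                                    ┃▲┃    
  ┃                                    ┃░┃    
  ┃                                    ┃░┃    
  ┗━━━━━━━━━━━━━━━━━━━━━━━━━━━━━━━━━━━━┛░┃    
         ┃The process implements memory █┃    
         ┃                              ░┃    
         ┃The architecture manages data ░┃    
         ┃The algorithm optimizes incomi░┃    
         ┃                              ░┃    
         ┃The pipeline maintains cached ▼┃    
         ┗━━━━━━━━━━━━━━━━━━━━━━━━━━━━━━━┛    
                                              
                                              
                                              
                                              
                                              
                                              


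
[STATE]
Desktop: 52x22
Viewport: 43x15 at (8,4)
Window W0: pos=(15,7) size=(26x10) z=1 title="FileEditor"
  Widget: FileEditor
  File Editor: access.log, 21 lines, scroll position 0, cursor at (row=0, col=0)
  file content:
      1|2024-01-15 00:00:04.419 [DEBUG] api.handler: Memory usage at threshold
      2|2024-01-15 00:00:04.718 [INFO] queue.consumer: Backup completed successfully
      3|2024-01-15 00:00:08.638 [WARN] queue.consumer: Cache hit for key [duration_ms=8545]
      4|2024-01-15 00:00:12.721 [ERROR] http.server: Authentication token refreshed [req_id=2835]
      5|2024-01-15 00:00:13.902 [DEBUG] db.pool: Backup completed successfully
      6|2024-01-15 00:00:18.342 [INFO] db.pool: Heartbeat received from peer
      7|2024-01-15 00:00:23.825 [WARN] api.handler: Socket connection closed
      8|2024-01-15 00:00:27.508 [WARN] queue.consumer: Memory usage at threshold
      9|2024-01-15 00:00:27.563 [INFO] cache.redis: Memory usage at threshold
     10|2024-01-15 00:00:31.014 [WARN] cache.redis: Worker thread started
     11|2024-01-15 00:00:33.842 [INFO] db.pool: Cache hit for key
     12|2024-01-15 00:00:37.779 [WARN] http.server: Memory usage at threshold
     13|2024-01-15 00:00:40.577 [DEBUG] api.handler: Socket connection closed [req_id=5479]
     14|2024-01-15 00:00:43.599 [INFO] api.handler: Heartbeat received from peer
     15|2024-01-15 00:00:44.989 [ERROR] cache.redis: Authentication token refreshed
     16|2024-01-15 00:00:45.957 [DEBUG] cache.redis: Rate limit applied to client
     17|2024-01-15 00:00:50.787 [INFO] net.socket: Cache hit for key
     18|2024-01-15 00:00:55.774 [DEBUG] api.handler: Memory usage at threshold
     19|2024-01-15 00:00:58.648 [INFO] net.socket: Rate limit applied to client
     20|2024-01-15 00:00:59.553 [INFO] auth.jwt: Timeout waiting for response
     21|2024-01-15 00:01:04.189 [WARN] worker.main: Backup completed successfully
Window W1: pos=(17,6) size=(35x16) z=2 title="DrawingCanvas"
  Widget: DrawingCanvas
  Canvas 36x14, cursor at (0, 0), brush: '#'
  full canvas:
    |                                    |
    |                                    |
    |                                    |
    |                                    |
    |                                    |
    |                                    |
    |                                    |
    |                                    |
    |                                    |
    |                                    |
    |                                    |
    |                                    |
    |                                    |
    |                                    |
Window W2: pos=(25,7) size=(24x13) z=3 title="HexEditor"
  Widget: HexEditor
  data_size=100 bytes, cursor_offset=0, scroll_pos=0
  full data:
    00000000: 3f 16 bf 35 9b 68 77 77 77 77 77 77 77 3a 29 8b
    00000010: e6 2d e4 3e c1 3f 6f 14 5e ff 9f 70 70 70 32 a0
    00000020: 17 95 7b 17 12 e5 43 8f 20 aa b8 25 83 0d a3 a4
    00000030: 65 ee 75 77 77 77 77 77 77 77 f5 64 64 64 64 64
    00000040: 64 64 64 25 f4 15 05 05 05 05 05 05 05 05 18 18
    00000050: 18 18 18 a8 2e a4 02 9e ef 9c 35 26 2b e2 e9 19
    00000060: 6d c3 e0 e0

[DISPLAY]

                                           
                                           
         ┏━━━━━━━━━━━━━━━━━━━━━━━━━━━━━━━━━
       ┏━┃ Drawin┏━━━━━━━━━━━━━━━━━━━━━━┓  
       ┃ ┠───────┃ HexEditor            ┃──
       ┠─┃+      ┠──────────────────────┨  
       ┃█┃       ┃00000000  3F 16 bf 35 ┃  
       ┃2┃       ┃00000010  e6 2d e4 3e ┃  
       ┃2┃       ┃00000020  17 95 7b 17 ┃  
       ┃2┃       ┃00000030  65 ee 75 77 ┃  
       ┃2┃       ┃00000040  64 64 64 25 ┃  
       ┃2┃       ┃00000050  18 18 18 a8 ┃  
       ┗━┃       ┃00000060  6d c3 e0 e0 ┃  
         ┃       ┃                      ┃  
         ┃       ┃                      ┃  


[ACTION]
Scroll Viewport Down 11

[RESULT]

       ┏━┃ Drawin┏━━━━━━━━━━━━━━━━━━━━━━┓  
       ┃ ┠───────┃ HexEditor            ┃──
       ┠─┃+      ┠──────────────────────┨  
       ┃█┃       ┃00000000  3F 16 bf 35 ┃  
       ┃2┃       ┃00000010  e6 2d e4 3e ┃  
       ┃2┃       ┃00000020  17 95 7b 17 ┃  
       ┃2┃       ┃00000030  65 ee 75 77 ┃  
       ┃2┃       ┃00000040  64 64 64 25 ┃  
       ┃2┃       ┃00000050  18 18 18 a8 ┃  
       ┗━┃       ┃00000060  6d c3 e0 e0 ┃  
         ┃       ┃                      ┃  
         ┃       ┃                      ┃  
         ┃       ┗━━━━━━━━━━━━━━━━━━━━━━┛  
         ┃                                 
         ┗━━━━━━━━━━━━━━━━━━━━━━━━━━━━━━━━━


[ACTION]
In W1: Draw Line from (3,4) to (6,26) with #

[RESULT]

       ┏━┃ Drawin┏━━━━━━━━━━━━━━━━━━━━━━┓  
       ┃ ┠───────┃ HexEditor            ┃──
       ┠─┃+      ┠──────────────────────┨  
       ┃█┃       ┃00000000  3F 16 bf 35 ┃  
       ┃2┃       ┃00000010  e6 2d e4 3e ┃  
       ┃2┃    ###┃00000020  17 95 7b 17 ┃  
       ┃2┃       ┃00000030  65 ee 75 77 ┃  
       ┃2┃       ┃00000040  64 64 64 25 ┃  
       ┃2┃       ┃00000050  18 18 18 a8 ┃  
       ┗━┃       ┃00000060  6d c3 e0 e0 ┃  
         ┃       ┃                      ┃  
         ┃       ┃                      ┃  
         ┃       ┗━━━━━━━━━━━━━━━━━━━━━━┛  
         ┃                                 
         ┗━━━━━━━━━━━━━━━━━━━━━━━━━━━━━━━━━


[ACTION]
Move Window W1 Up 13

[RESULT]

       ┏━┃       ┏━━━━━━━━━━━━━━━━━━━━━━┓  
       ┃ ┃       ┃ HexEditor            ┃  
       ┠─┃       ┠──────────────────────┨  
       ┃█┃       ┃00000000  3F 16 bf 35 ┃  
       ┃2┃       ┃00000010  e6 2d e4 3e ┃  
       ┃2┃       ┃00000020  17 95 7b 17 ┃  
       ┃2┃       ┃00000030  65 ee 75 77 ┃  
       ┃2┃       ┃00000040  64 64 64 25 ┃  
       ┃2┗━━━━━━━┃00000050  18 18 18 a8 ┃━━
       ┗━━━━━━━━━┃00000060  6d c3 e0 e0 ┃  
                 ┃                      ┃  
                 ┃                      ┃  
                 ┗━━━━━━━━━━━━━━━━━━━━━━┛  
                                           
                                           


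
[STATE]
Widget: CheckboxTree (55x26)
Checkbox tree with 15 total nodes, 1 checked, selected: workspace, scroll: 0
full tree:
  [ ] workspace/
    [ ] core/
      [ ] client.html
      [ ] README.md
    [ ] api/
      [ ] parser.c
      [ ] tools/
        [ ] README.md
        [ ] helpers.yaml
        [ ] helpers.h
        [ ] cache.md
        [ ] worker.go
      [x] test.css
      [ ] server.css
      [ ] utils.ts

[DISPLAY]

>[-] workspace/                                        
   [ ] core/                                           
     [ ] client.html                                   
     [ ] README.md                                     
   [-] api/                                            
     [ ] parser.c                                      
     [ ] tools/                                        
       [ ] README.md                                   
       [ ] helpers.yaml                                
       [ ] helpers.h                                   
       [ ] cache.md                                    
       [ ] worker.go                                   
     [x] test.css                                      
     [ ] server.css                                    
     [ ] utils.ts                                      
                                                       
                                                       
                                                       
                                                       
                                                       
                                                       
                                                       
                                                       
                                                       
                                                       
                                                       


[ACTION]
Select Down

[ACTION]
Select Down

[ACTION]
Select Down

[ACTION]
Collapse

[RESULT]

 [-] workspace/                                        
   [ ] core/                                           
     [ ] client.html                                   
>    [ ] README.md                                     
   [-] api/                                            
     [ ] parser.c                                      
     [ ] tools/                                        
       [ ] README.md                                   
       [ ] helpers.yaml                                
       [ ] helpers.h                                   
       [ ] cache.md                                    
       [ ] worker.go                                   
     [x] test.css                                      
     [ ] server.css                                    
     [ ] utils.ts                                      
                                                       
                                                       
                                                       
                                                       
                                                       
                                                       
                                                       
                                                       
                                                       
                                                       
                                                       


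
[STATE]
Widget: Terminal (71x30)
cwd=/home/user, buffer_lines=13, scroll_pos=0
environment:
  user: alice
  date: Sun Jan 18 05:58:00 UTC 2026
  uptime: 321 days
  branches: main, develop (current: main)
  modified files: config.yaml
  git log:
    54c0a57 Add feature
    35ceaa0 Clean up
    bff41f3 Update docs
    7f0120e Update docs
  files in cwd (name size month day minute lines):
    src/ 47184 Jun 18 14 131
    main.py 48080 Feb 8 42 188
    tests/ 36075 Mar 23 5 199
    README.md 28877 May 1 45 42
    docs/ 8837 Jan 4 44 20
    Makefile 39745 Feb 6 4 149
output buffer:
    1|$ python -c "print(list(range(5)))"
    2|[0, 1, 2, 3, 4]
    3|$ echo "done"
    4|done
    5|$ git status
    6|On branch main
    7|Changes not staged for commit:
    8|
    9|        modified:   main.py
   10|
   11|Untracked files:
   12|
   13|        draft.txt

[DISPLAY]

$ python -c "print(list(range(5)))"                                    
[0, 1, 2, 3, 4]                                                        
$ echo "done"                                                          
done                                                                   
$ git status                                                           
On branch main                                                         
Changes not staged for commit:                                         
                                                                       
        modified:   main.py                                            
                                                                       
Untracked files:                                                       
                                                                       
        draft.txt                                                      
$ █                                                                    
                                                                       
                                                                       
                                                                       
                                                                       
                                                                       
                                                                       
                                                                       
                                                                       
                                                                       
                                                                       
                                                                       
                                                                       
                                                                       
                                                                       
                                                                       
                                                                       


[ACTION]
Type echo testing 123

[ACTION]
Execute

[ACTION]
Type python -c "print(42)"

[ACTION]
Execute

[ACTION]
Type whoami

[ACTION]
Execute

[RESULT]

$ python -c "print(list(range(5)))"                                    
[0, 1, 2, 3, 4]                                                        
$ echo "done"                                                          
done                                                                   
$ git status                                                           
On branch main                                                         
Changes not staged for commit:                                         
                                                                       
        modified:   main.py                                            
                                                                       
Untracked files:                                                       
                                                                       
        draft.txt                                                      
$ echo testing 123                                                     
testing 123                                                            
$ python -c "print(42)"                                                
42                                                                     
$ whoami                                                               
alice                                                                  
$ █                                                                    
                                                                       
                                                                       
                                                                       
                                                                       
                                                                       
                                                                       
                                                                       
                                                                       
                                                                       
                                                                       


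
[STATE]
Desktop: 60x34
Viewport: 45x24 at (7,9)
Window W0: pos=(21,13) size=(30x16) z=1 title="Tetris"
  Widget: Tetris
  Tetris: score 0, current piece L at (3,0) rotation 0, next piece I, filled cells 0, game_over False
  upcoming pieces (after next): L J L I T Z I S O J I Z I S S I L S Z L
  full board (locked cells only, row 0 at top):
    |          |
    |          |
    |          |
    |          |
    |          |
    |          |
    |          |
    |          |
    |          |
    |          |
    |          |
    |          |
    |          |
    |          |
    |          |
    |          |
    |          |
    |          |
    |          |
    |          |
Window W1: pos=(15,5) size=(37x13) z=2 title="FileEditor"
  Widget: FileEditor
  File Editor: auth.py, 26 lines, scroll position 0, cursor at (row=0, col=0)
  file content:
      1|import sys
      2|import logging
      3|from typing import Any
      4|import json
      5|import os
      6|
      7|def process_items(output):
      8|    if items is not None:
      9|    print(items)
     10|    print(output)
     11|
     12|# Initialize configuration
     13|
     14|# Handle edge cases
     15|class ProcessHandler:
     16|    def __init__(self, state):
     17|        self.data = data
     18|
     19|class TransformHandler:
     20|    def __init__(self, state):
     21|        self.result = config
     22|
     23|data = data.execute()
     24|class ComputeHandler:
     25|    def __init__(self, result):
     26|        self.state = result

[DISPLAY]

        ┃import logging                    █┃
        ┃from typing import Any            ░┃
        ┃import json                       ░┃
        ┃import os                         ░┃
        ┃                                  ░┃
        ┃def process_items(output):        ░┃
        ┃    if items is not None:         ░┃
        ┃    print(items)                  ▼┃
        ┗━━━━━━━━━━━━━━━━━━━━━━━━━━━━━━━━━━━┛
              ┃          │                 ┃ 
              ┃          │                 ┃ 
              ┃          │                 ┃ 
              ┃          │                 ┃ 
              ┃          │Score:           ┃ 
              ┃          │0                ┃ 
              ┃          │                 ┃ 
              ┃          │                 ┃ 
              ┃          │                 ┃ 
              ┃          │                 ┃ 
              ┗━━━━━━━━━━━━━━━━━━━━━━━━━━━━┛ 
                                             
                                             
                                             
                                             


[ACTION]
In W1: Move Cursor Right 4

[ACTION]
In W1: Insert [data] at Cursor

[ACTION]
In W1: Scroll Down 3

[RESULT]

        ┃import os                         ░┃
        ┃                                  █┃
        ┃def process_items(output):        ░┃
        ┃    if items is not None:         ░┃
        ┃    print(items)                  ░┃
        ┃    print(output)                 ░┃
        ┃                                  ░┃
        ┃# Initialize configuration        ▼┃
        ┗━━━━━━━━━━━━━━━━━━━━━━━━━━━━━━━━━━━┛
              ┃          │                 ┃ 
              ┃          │                 ┃ 
              ┃          │                 ┃ 
              ┃          │                 ┃ 
              ┃          │Score:           ┃ 
              ┃          │0                ┃ 
              ┃          │                 ┃ 
              ┃          │                 ┃ 
              ┃          │                 ┃ 
              ┃          │                 ┃ 
              ┗━━━━━━━━━━━━━━━━━━━━━━━━━━━━┛ 
                                             
                                             
                                             
                                             
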